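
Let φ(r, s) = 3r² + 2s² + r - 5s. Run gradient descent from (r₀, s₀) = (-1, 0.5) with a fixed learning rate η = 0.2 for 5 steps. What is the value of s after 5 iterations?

∇φ = (6r + 1, 4s - 5)
(r₁, s₁) = (-1, 0.5) − 0.2·(-5, -3) = (0, 1.1)
(r₂, s₂) = (0, 1.1) − 0.2·(1, -0.6) = (-0.2, 1.22)
(r₃, s₃) = (-0.2, 1.22) − 0.2·(-0.2, -0.12) = (-0.16, 1.244)
(r₄, s₄) = (-0.16, 1.244) − 0.2·(0.04, -0.024) = (-0.168, 1.2488)
(r₅, s₅) = (-0.168, 1.2488) − 0.2·(-0.008, -0.0048) = (-0.1664, 1.24976)
s = 1.24976

1.24976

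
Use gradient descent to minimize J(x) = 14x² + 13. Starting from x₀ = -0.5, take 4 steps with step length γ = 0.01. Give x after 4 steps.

-0.13436928

J′(x) = 28x
x₁ = -0.5 − 0.01·(-14) = -0.36
x₂ = -0.36 − 0.01·(-10.08) = -0.2592
x₃ = -0.2592 − 0.01·(-7.2576) = -0.186624
x₄ = -0.186624 − 0.01·(-5.225472) = -0.13436928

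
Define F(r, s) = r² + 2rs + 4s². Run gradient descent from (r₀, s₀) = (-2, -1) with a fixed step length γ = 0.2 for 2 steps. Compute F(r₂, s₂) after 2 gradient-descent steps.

3.2448

∇F = (2r + 2s, 2r + 8s)
Step 1: at (-2, -1), ∇F = (-6, -12) → (-2, -1) − 0.2·(-6, -12) = (-0.8, 1.4)
Step 2: at (-0.8, 1.4), ∇F = (1.2, 9.6) → (-0.8, 1.4) − 0.2·(1.2, 9.6) = (-1.04, -0.52)
F(-1.04, -0.52) = 3.2448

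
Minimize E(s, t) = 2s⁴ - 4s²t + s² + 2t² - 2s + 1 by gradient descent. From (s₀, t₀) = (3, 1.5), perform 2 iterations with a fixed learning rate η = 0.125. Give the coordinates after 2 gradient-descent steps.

(7880.25, 202.625)

∇E = (8s³ - 8st + 2s - 2, -4s² + 4t)
Step 1: at (3, 1.5), ∇E = (184, -30) → (3, 1.5) − 0.125·(184, -30) = (-20, 5.25)
Step 2: at (-20, 5.25), ∇E = (-63202, -1579) → (-20, 5.25) − 0.125·(-63202, -1579) = (7880.25, 202.625)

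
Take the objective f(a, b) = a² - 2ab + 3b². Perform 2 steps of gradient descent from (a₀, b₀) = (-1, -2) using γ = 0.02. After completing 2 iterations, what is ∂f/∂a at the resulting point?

1.1104

∇f = (2a - 2b, -2a + 6b)
(a₁, b₁) = (-1, -2) − 0.02·(2, -10) = (-1.04, -1.8)
(a₂, b₂) = (-1.04, -1.8) − 0.02·(1.52, -8.72) = (-1.0704, -1.6256)
∂f/∂a at (-1.0704, -1.6256) = 1.1104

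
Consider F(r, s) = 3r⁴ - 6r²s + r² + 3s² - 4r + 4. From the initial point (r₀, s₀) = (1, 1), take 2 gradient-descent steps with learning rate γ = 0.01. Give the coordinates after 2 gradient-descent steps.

(1.03465504, 1.002424)

∇F = (12r³ - 12rs + 2r - 4, -6r² + 6s)
(r₁, s₁) = (1, 1) − 0.01·(-2, 0) = (1.02, 1)
(r₂, s₂) = (1.02, 1) − 0.01·(-1.465504, -0.2424) = (1.03465504, 1.002424)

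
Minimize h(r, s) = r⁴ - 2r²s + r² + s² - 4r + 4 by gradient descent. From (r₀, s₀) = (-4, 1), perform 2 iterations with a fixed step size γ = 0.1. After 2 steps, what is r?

-3759.9712

∇h = (4r³ - 4rs + 2r - 4, -2r² + 2s)
Step 1: at (-4, 1), ∇h = (-252, -30) → (-4, 1) − 0.1·(-252, -30) = (21.2, 4)
Step 2: at (21.2, 4), ∇h = (37811.712, -890.88) → (21.2, 4) − 0.1·(37811.712, -890.88) = (-3759.9712, 93.088)
r = -3759.9712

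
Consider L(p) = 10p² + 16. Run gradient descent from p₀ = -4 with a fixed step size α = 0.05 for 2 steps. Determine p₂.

0

L′(p) = 20p
Step 1: L′(-4) = -80; p₁ = -4 − 0.05·(-80) = 0
Step 2: L′(0) = 0; p₂ = 0 − 0.05·0 = 0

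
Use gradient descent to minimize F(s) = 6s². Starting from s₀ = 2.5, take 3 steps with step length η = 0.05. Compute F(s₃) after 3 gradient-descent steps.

F′(s) = 12s
Step 1: F′(2.5) = 30; s₁ = 2.5 − 0.05·30 = 1
Step 2: F′(1) = 12; s₂ = 1 − 0.05·12 = 0.4
Step 3: F′(0.4) = 4.8; s₃ = 0.4 − 0.05·4.8 = 0.16
F(0.16) = 0.1536

0.1536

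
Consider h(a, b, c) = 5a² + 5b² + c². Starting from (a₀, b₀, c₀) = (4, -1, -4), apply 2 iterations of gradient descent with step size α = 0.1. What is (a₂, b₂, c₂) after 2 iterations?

(0, 0, -2.56)

∇h = (10a, 10b, 2c)
Step 1: at (4, -1, -4), ∇h = (40, -10, -8) → (4, -1, -4) − 0.1·(40, -10, -8) = (0, 0, -3.2)
Step 2: at (0, 0, -3.2), ∇h = (0, 0, -6.4) → (0, 0, -3.2) − 0.1·(0, 0, -6.4) = (0, 0, -2.56)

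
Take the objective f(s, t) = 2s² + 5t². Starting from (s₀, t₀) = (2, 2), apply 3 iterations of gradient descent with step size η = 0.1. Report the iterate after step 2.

(0.72, 0)

∇f = (4s, 10t)
(s₁, t₁) = (2, 2) − 0.1·(8, 20) = (1.2, 0)
(s₂, t₂) = (1.2, 0) − 0.1·(4.8, 0) = (0.72, 0)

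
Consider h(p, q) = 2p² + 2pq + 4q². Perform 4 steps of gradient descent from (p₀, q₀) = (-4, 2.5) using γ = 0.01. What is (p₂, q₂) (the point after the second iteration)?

(-3.782, 2.2674)

∇h = (4p + 2q, 2p + 8q)
Step 1: at (-4, 2.5), ∇h = (-11, 12) → (-4, 2.5) − 0.01·(-11, 12) = (-3.89, 2.38)
Step 2: at (-3.89, 2.38), ∇h = (-10.8, 11.26) → (-3.89, 2.38) − 0.01·(-10.8, 11.26) = (-3.782, 2.2674)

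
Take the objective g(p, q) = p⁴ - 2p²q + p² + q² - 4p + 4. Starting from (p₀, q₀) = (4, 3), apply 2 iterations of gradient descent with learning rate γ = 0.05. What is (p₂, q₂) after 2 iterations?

(46.0832, 8.226)

∇g = (4p³ - 4pq + 2p - 4, -2p² + 2q)
(p₁, q₁) = (4, 3) − 0.05·(212, -26) = (-6.6, 4.3)
(p₂, q₂) = (-6.6, 4.3) − 0.05·(-1053.664, -78.52) = (46.0832, 8.226)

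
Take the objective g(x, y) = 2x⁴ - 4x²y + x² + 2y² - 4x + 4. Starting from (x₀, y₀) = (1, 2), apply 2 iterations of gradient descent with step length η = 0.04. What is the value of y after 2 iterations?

1.8592

∇g = (8x³ - 8xy + 2x - 4, -4x² + 4y)
(x₁, y₁) = (1, 2) − 0.04·(-10, 4) = (1.4, 1.84)
(x₂, y₂) = (1.4, 1.84) − 0.04·(0.144, -0.48) = (1.39424, 1.8592)
y = 1.8592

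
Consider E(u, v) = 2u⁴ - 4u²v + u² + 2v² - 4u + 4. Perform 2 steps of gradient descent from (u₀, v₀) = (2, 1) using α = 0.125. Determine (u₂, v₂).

(51.5, 9.25)

∇E = (8u³ - 8uv + 2u - 4, -4u² + 4v)
Step 1: at (2, 1), ∇E = (48, -12) → (2, 1) − 0.125·(48, -12) = (-4, 2.5)
Step 2: at (-4, 2.5), ∇E = (-444, -54) → (-4, 2.5) − 0.125·(-444, -54) = (51.5, 9.25)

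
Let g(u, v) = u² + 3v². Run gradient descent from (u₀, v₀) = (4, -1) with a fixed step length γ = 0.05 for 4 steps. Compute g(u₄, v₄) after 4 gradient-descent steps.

∇g = (2u, 6v)
Step 1: at (4, -1), ∇g = (8, -6) → (4, -1) − 0.05·(8, -6) = (3.6, -0.7)
Step 2: at (3.6, -0.7), ∇g = (7.2, -4.2) → (3.6, -0.7) − 0.05·(7.2, -4.2) = (3.24, -0.49)
Step 3: at (3.24, -0.49), ∇g = (6.48, -2.94) → (3.24, -0.49) − 0.05·(6.48, -2.94) = (2.916, -0.343)
Step 4: at (2.916, -0.343), ∇g = (5.832, -2.058) → (2.916, -0.343) − 0.05·(5.832, -2.058) = (2.6244, -0.2401)
g(2.6244, -0.2401) = 7.06041939

7.06041939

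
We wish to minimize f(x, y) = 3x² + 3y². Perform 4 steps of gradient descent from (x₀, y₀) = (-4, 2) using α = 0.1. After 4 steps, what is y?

0.0512

∇f = (6x, 6y)
Step 1: at (-4, 2), ∇f = (-24, 12) → (-4, 2) − 0.1·(-24, 12) = (-1.6, 0.8)
Step 2: at (-1.6, 0.8), ∇f = (-9.6, 4.8) → (-1.6, 0.8) − 0.1·(-9.6, 4.8) = (-0.64, 0.32)
Step 3: at (-0.64, 0.32), ∇f = (-3.84, 1.92) → (-0.64, 0.32) − 0.1·(-3.84, 1.92) = (-0.256, 0.128)
Step 4: at (-0.256, 0.128), ∇f = (-1.536, 0.768) → (-0.256, 0.128) − 0.1·(-1.536, 0.768) = (-0.1024, 0.0512)
y = 0.0512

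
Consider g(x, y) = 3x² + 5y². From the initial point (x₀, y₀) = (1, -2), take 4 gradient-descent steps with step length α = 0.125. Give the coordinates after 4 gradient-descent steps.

(0.00390625, -0.0078125)

∇g = (6x, 10y)
Step 1: at (1, -2), ∇g = (6, -20) → (1, -2) − 0.125·(6, -20) = (0.25, 0.5)
Step 2: at (0.25, 0.5), ∇g = (1.5, 5) → (0.25, 0.5) − 0.125·(1.5, 5) = (0.0625, -0.125)
Step 3: at (0.0625, -0.125), ∇g = (0.375, -1.25) → (0.0625, -0.125) − 0.125·(0.375, -1.25) = (0.015625, 0.03125)
Step 4: at (0.015625, 0.03125), ∇g = (0.09375, 0.3125) → (0.015625, 0.03125) − 0.125·(0.09375, 0.3125) = (0.00390625, -0.0078125)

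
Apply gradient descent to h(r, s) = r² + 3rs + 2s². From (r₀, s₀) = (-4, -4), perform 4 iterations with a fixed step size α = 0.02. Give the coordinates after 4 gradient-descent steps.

(-2.67390528, -2.13992512)

∇h = (2r + 3s, 3r + 4s)
(r₁, s₁) = (-4, -4) − 0.02·(-20, -28) = (-3.6, -3.44)
(r₂, s₂) = (-3.6, -3.44) − 0.02·(-17.52, -24.56) = (-3.2496, -2.9488)
(r₃, s₃) = (-3.2496, -2.9488) − 0.02·(-15.3456, -21.544) = (-2.942688, -2.51792)
(r₄, s₄) = (-2.942688, -2.51792) − 0.02·(-13.439136, -18.899744) = (-2.67390528, -2.13992512)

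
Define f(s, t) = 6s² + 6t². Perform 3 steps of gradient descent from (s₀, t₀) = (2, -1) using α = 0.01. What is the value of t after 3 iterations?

∇f = (12s, 12t)
(s₁, t₁) = (2, -1) − 0.01·(24, -12) = (1.76, -0.88)
(s₂, t₂) = (1.76, -0.88) − 0.01·(21.12, -10.56) = (1.5488, -0.7744)
(s₃, t₃) = (1.5488, -0.7744) − 0.01·(18.5856, -9.2928) = (1.362944, -0.681472)
t = -0.681472

-0.681472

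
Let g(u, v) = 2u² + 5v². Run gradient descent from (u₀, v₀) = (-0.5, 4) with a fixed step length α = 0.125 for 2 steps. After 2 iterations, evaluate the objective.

∇g = (4u, 10v)
Step 1: at (-0.5, 4), ∇g = (-2, 40) → (-0.5, 4) − 0.125·(-2, 40) = (-0.25, -1)
Step 2: at (-0.25, -1), ∇g = (-1, -10) → (-0.25, -1) − 0.125·(-1, -10) = (-0.125, 0.25)
g(-0.125, 0.25) = 0.34375

0.34375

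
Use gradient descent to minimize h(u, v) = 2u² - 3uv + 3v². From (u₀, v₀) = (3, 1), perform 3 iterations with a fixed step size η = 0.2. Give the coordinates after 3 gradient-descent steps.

∇h = (4u - 3v, -3u + 6v)
Step 1: at (3, 1), ∇h = (9, -3) → (3, 1) − 0.2·(9, -3) = (1.2, 1.6)
Step 2: at (1.2, 1.6), ∇h = (0, 6) → (1.2, 1.6) − 0.2·(0, 6) = (1.2, 0.4)
Step 3: at (1.2, 0.4), ∇h = (3.6, -1.2) → (1.2, 0.4) − 0.2·(3.6, -1.2) = (0.48, 0.64)

(0.48, 0.64)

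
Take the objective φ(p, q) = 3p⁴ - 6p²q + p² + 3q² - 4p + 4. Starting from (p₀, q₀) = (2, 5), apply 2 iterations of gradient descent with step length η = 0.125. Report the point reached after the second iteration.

(-151.375, 19.8125)

∇φ = (12p³ - 12pq + 2p - 4, -6p² + 6q)
Step 1: at (2, 5), ∇φ = (-24, 6) → (2, 5) − 0.125·(-24, 6) = (5, 4.25)
Step 2: at (5, 4.25), ∇φ = (1251, -124.5) → (5, 4.25) − 0.125·(1251, -124.5) = (-151.375, 19.8125)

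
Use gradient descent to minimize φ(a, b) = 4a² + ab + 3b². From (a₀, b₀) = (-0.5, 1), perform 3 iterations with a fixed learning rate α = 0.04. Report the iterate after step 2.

(-0.2896, 0.608)

∇φ = (8a + b, a + 6b)
(a₁, b₁) = (-0.5, 1) − 0.04·(-3, 5.5) = (-0.38, 0.78)
(a₂, b₂) = (-0.38, 0.78) − 0.04·(-2.26, 4.3) = (-0.2896, 0.608)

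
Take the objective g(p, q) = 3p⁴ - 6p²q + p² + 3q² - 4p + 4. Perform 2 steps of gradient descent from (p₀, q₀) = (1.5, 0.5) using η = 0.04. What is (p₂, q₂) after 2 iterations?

(0.53071104, 0.718016)

∇g = (12p³ - 12pq + 2p - 4, -6p² + 6q)
(p₁, q₁) = (1.5, 0.5) − 0.04·(30.5, -10.5) = (0.28, 0.92)
(p₂, q₂) = (0.28, 0.92) − 0.04·(-6.267776, 5.0496) = (0.53071104, 0.718016)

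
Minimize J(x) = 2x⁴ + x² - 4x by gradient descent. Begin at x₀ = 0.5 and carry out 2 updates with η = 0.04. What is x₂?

J′(x) = 8x³ + 2x - 4
x₁ = 0.5 − 0.04·(-2) = 0.58
x₂ = 0.58 − 0.04·(-1.279104) = 0.63116416

0.63116416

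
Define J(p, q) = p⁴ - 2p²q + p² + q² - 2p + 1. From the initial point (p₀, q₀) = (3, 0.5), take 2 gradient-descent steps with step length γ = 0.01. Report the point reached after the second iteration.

(1.68113664, 0.731872)

∇J = (4p³ - 4pq + 2p - 2, -2p² + 2q)
Step 1: at (3, 0.5), ∇J = (106, -17) → (3, 0.5) − 0.01·(106, -17) = (1.94, 0.67)
Step 2: at (1.94, 0.67), ∇J = (25.886336, -6.1872) → (1.94, 0.67) − 0.01·(25.886336, -6.1872) = (1.68113664, 0.731872)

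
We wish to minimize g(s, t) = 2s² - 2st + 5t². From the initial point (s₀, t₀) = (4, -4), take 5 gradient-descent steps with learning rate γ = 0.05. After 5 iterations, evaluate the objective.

1.951516008

∇g = (4s - 2t, -2s + 10t)
(s₁, t₁) = (4, -4) − 0.05·(24, -48) = (2.8, -1.6)
(s₂, t₂) = (2.8, -1.6) − 0.05·(14.4, -21.6) = (2.08, -0.52)
(s₃, t₃) = (2.08, -0.52) − 0.05·(9.36, -9.36) = (1.612, -0.052)
(s₄, t₄) = (1.612, -0.052) − 0.05·(6.552, -3.744) = (1.2844, 0.1352)
(s₅, t₅) = (1.2844, 0.1352) − 0.05·(4.8672, -1.2168) = (1.04104, 0.19604)
g(1.04104, 0.19604) = 1.951516008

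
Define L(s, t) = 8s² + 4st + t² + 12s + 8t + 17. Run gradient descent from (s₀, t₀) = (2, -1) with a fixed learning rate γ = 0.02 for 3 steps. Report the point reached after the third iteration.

∇L = (16s + 4t + 12, 4s + 2t + 8)
Step 1: at (2, -1), ∇L = (40, 14) → (2, -1) − 0.02·(40, 14) = (1.2, -1.28)
Step 2: at (1.2, -1.28), ∇L = (26.08, 10.24) → (1.2, -1.28) − 0.02·(26.08, 10.24) = (0.6784, -1.4848)
Step 3: at (0.6784, -1.4848), ∇L = (16.9152, 7.744) → (0.6784, -1.4848) − 0.02·(16.9152, 7.744) = (0.340096, -1.63968)

(0.340096, -1.63968)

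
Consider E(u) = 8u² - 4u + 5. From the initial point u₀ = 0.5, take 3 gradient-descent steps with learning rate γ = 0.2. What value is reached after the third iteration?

E′(u) = 16u - 4
u₁ = 0.5 − 0.2·4 = -0.3
u₂ = -0.3 − 0.2·(-8.8) = 1.46
u₃ = 1.46 − 0.2·19.36 = -2.412

-2.412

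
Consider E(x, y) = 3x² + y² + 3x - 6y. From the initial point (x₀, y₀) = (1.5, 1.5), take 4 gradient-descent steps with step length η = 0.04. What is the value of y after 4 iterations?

∇E = (6x + 3, 2y - 6)
(x₁, y₁) = (1.5, 1.5) − 0.04·(12, -3) = (1.02, 1.62)
(x₂, y₂) = (1.02, 1.62) − 0.04·(9.12, -2.76) = (0.6552, 1.7304)
(x₃, y₃) = (0.6552, 1.7304) − 0.04·(6.9312, -2.5392) = (0.377952, 1.831968)
(x₄, y₄) = (0.377952, 1.831968) − 0.04·(5.267712, -2.336064) = (0.16724352, 1.92541056)
y = 1.92541056

1.92541056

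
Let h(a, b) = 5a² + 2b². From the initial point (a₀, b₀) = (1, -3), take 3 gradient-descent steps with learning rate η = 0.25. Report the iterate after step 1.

∇h = (10a, 4b)
Step 1: at (1, -3), ∇h = (10, -12) → (1, -3) − 0.25·(10, -12) = (-1.5, 0)

(-1.5, 0)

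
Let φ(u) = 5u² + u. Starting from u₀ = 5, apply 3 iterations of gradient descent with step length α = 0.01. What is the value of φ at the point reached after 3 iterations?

φ′(u) = 10u + 1
u₁ = 5 − 0.01·51 = 4.49
u₂ = 4.49 − 0.01·45.9 = 4.031
u₃ = 4.031 − 0.01·41.31 = 3.6179
φ(3.6179) = 69.06390205

69.06390205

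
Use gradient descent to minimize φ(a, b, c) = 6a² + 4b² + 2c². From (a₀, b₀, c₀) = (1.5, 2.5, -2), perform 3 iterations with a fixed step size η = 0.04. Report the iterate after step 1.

(0.78, 1.7, -1.68)

∇φ = (12a, 8b, 4c)
Step 1: at (1.5, 2.5, -2), ∇φ = (18, 20, -8) → (1.5, 2.5, -2) − 0.04·(18, 20, -8) = (0.78, 1.7, -1.68)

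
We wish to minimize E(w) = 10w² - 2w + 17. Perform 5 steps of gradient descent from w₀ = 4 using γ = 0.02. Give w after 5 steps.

0.403264

E′(w) = 20w - 2
w₁ = 4 − 0.02·78 = 2.44
w₂ = 2.44 − 0.02·46.8 = 1.504
w₃ = 1.504 − 0.02·28.08 = 0.9424
w₄ = 0.9424 − 0.02·16.848 = 0.60544
w₅ = 0.60544 − 0.02·10.1088 = 0.403264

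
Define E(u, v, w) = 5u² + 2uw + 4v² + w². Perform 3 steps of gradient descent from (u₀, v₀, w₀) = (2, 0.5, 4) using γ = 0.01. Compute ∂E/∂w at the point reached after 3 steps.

∇E = (10u + 2w, 8v, 2u + 2w)
(u₁, v₁, w₁) = (2, 0.5, 4) − 0.01·(28, 4, 12) = (1.72, 0.46, 3.88)
(u₂, v₂, w₂) = (1.72, 0.46, 3.88) − 0.01·(24.96, 3.68, 11.2) = (1.4704, 0.4232, 3.768)
(u₃, v₃, w₃) = (1.4704, 0.4232, 3.768) − 0.01·(22.24, 3.3856, 10.4768) = (1.248, 0.389344, 3.663232)
∂E/∂w at (1.248, 0.389344, 3.663232) = 9.822464

9.822464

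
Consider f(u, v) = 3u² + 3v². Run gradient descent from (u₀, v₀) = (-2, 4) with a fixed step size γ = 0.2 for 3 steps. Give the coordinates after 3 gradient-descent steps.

(0.016, -0.032)

∇f = (6u, 6v)
(u₁, v₁) = (-2, 4) − 0.2·(-12, 24) = (0.4, -0.8)
(u₂, v₂) = (0.4, -0.8) − 0.2·(2.4, -4.8) = (-0.08, 0.16)
(u₃, v₃) = (-0.08, 0.16) − 0.2·(-0.48, 0.96) = (0.016, -0.032)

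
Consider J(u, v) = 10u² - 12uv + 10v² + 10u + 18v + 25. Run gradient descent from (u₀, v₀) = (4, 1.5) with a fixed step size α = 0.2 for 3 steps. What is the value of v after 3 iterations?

174.3

∇J = (20u - 12v + 10, -12u + 20v + 18)
(u₁, v₁) = (4, 1.5) − 0.2·(72, 0) = (-10.4, 1.5)
(u₂, v₂) = (-10.4, 1.5) − 0.2·(-216, 172.8) = (32.8, -33.06)
(u₃, v₃) = (32.8, -33.06) − 0.2·(1062.72, -1036.8) = (-179.744, 174.3)
v = 174.3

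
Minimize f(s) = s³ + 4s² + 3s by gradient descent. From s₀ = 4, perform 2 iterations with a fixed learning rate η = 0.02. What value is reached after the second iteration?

1.577064

f′(s) = 3s² + 8s + 3
s₁ = 4 − 0.02·83 = 2.34
s₂ = 2.34 − 0.02·38.1468 = 1.577064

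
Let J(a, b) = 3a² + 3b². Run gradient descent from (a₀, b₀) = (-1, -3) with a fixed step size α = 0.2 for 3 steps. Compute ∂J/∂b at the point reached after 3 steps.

∇J = (6a, 6b)
Step 1: at (-1, -3), ∇J = (-6, -18) → (-1, -3) − 0.2·(-6, -18) = (0.2, 0.6)
Step 2: at (0.2, 0.6), ∇J = (1.2, 3.6) → (0.2, 0.6) − 0.2·(1.2, 3.6) = (-0.04, -0.12)
Step 3: at (-0.04, -0.12), ∇J = (-0.24, -0.72) → (-0.04, -0.12) − 0.2·(-0.24, -0.72) = (0.008, 0.024)
∂J/∂b at (0.008, 0.024) = 0.144

0.144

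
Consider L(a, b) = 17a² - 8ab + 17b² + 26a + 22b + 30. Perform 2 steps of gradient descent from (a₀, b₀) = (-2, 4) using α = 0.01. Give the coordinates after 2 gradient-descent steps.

(-0.9108, 1.1708)

∇L = (34a - 8b + 26, -8a + 34b + 22)
(a₁, b₁) = (-2, 4) − 0.01·(-74, 174) = (-1.26, 2.26)
(a₂, b₂) = (-1.26, 2.26) − 0.01·(-34.92, 108.92) = (-0.9108, 1.1708)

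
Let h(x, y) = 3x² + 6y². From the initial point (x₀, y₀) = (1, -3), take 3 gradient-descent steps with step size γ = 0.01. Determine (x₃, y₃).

∇h = (6x, 12y)
Step 1: at (1, -3), ∇h = (6, -36) → (1, -3) − 0.01·(6, -36) = (0.94, -2.64)
Step 2: at (0.94, -2.64), ∇h = (5.64, -31.68) → (0.94, -2.64) − 0.01·(5.64, -31.68) = (0.8836, -2.3232)
Step 3: at (0.8836, -2.3232), ∇h = (5.3016, -27.8784) → (0.8836, -2.3232) − 0.01·(5.3016, -27.8784) = (0.830584, -2.044416)

(0.830584, -2.044416)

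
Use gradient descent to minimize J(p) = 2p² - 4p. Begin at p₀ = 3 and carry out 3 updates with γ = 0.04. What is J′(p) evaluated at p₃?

J′(p) = 4p - 4
Step 1: J′(3) = 8; p₁ = 3 − 0.04·8 = 2.68
Step 2: J′(2.68) = 6.72; p₂ = 2.68 − 0.04·6.72 = 2.4112
Step 3: J′(2.4112) = 5.6448; p₃ = 2.4112 − 0.04·5.6448 = 2.185408
J′(p) at (2.185408) = 4.741632

4.741632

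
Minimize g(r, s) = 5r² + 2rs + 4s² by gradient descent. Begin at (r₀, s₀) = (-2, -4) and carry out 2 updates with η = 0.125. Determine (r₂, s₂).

∇g = (10r + 2s, 2r + 8s)
Step 1: at (-2, -4), ∇g = (-28, -36) → (-2, -4) − 0.125·(-28, -36) = (1.5, 0.5)
Step 2: at (1.5, 0.5), ∇g = (16, 7) → (1.5, 0.5) − 0.125·(16, 7) = (-0.5, -0.375)

(-0.5, -0.375)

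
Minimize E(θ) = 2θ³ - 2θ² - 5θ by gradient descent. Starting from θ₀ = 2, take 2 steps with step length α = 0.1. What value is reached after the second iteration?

E′(θ) = 6θ² - 4θ - 5
θ₁ = 2 − 0.1·11 = 0.9
θ₂ = 0.9 − 0.1·(-3.74) = 1.274

1.274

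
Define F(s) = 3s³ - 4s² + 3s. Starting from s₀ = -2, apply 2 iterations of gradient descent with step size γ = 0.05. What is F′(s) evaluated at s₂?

2725.301025390625

F′(s) = 9s² - 8s + 3
Step 1: F′(-2) = 55; s₁ = -2 − 0.05·55 = -4.75
Step 2: F′(-4.75) = 244.0625; s₂ = -4.75 − 0.05·244.0625 = -16.953125
F′(s) at (-16.953125) = 2725.301025390625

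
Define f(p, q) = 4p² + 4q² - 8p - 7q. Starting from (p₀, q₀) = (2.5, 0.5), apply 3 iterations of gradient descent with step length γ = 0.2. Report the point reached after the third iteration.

∇f = (8p - 8, 8q - 7)
Step 1: at (2.5, 0.5), ∇f = (12, -3) → (2.5, 0.5) − 0.2·(12, -3) = (0.1, 1.1)
Step 2: at (0.1, 1.1), ∇f = (-7.2, 1.8) → (0.1, 1.1) − 0.2·(-7.2, 1.8) = (1.54, 0.74)
Step 3: at (1.54, 0.74), ∇f = (4.32, -1.08) → (1.54, 0.74) − 0.2·(4.32, -1.08) = (0.676, 0.956)

(0.676, 0.956)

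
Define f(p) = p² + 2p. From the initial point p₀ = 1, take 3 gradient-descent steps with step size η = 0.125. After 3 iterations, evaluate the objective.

f′(p) = 2p + 2
Step 1: f′(1) = 4; p₁ = 1 − 0.125·4 = 0.5
Step 2: f′(0.5) = 3; p₂ = 0.5 − 0.125·3 = 0.125
Step 3: f′(0.125) = 2.25; p₃ = 0.125 − 0.125·2.25 = -0.15625
f(-0.15625) = -0.2880859375

-0.2880859375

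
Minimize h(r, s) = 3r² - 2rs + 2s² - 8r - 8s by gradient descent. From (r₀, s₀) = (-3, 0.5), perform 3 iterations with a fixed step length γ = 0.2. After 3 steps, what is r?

∇h = (6r - 2s - 8, -2r + 4s - 8)
Step 1: at (-3, 0.5), ∇h = (-27, 0) → (-3, 0.5) − 0.2·(-27, 0) = (2.4, 0.5)
Step 2: at (2.4, 0.5), ∇h = (5.4, -10.8) → (2.4, 0.5) − 0.2·(5.4, -10.8) = (1.32, 2.66)
Step 3: at (1.32, 2.66), ∇h = (-5.4, 0) → (1.32, 2.66) − 0.2·(-5.4, 0) = (2.4, 2.66)
r = 2.4

2.4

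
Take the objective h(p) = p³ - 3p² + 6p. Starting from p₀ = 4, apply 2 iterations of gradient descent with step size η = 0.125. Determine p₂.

h′(p) = 3p² - 6p + 6
p₁ = 4 − 0.125·30 = 0.25
p₂ = 0.25 − 0.125·4.6875 = -0.3359375

-0.3359375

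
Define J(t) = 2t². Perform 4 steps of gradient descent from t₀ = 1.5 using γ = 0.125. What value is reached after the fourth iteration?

J′(t) = 4t
t₁ = 1.5 − 0.125·6 = 0.75
t₂ = 0.75 − 0.125·3 = 0.375
t₃ = 0.375 − 0.125·1.5 = 0.1875
t₄ = 0.1875 − 0.125·0.75 = 0.09375

0.09375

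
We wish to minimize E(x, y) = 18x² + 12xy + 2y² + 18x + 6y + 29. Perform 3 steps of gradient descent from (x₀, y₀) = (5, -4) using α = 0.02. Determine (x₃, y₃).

∇E = (36x + 12y + 18, 12x + 4y + 6)
Step 1: at (5, -4), ∇E = (150, 50) → (5, -4) − 0.02·(150, 50) = (2, -5)
Step 2: at (2, -5), ∇E = (30, 10) → (2, -5) − 0.02·(30, 10) = (1.4, -5.2)
Step 3: at (1.4, -5.2), ∇E = (6, 2) → (1.4, -5.2) − 0.02·(6, 2) = (1.28, -5.24)

(1.28, -5.24)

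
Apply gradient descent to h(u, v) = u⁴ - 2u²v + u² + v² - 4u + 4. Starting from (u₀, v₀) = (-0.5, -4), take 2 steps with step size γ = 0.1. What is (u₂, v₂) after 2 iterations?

(-0.23665, -2.3755)

∇h = (4u³ - 4uv + 2u - 4, -2u² + 2v)
(u₁, v₁) = (-0.5, -4) − 0.1·(-13.5, -8.5) = (0.85, -3.15)
(u₂, v₂) = (0.85, -3.15) − 0.1·(10.8665, -7.745) = (-0.23665, -2.3755)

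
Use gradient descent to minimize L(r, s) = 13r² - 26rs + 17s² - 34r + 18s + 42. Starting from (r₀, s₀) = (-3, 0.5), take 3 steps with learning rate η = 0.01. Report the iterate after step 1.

∇L = (26r - 26s - 34, -26r + 34s + 18)
Step 1: at (-3, 0.5), ∇L = (-125, 113) → (-3, 0.5) − 0.01·(-125, 113) = (-1.75, -0.63)

(-1.75, -0.63)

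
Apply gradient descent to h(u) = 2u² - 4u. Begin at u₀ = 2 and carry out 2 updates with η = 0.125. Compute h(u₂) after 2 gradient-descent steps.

-1.875

h′(u) = 4u - 4
Step 1: h′(2) = 4; u₁ = 2 − 0.125·4 = 1.5
Step 2: h′(1.5) = 2; u₂ = 1.5 − 0.125·2 = 1.25
h(1.25) = -1.875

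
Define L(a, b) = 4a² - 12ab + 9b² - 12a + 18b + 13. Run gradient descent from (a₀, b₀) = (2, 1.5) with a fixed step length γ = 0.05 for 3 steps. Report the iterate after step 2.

∇L = (8a - 12b - 12, -12a + 18b + 18)
(a₁, b₁) = (2, 1.5) − 0.05·(-14, 21) = (2.7, 0.45)
(a₂, b₂) = (2.7, 0.45) − 0.05·(4.2, -6.3) = (2.49, 0.765)

(2.49, 0.765)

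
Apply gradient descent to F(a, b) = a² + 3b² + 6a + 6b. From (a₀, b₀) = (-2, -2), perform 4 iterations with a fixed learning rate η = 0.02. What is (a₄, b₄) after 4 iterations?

∇F = (2a + 6, 6b + 6)
(a₁, b₁) = (-2, -2) − 0.02·(2, -6) = (-2.04, -1.88)
(a₂, b₂) = (-2.04, -1.88) − 0.02·(1.92, -5.28) = (-2.0784, -1.7744)
(a₃, b₃) = (-2.0784, -1.7744) − 0.02·(1.8432, -4.6464) = (-2.115264, -1.681472)
(a₄, b₄) = (-2.115264, -1.681472) − 0.02·(1.769472, -4.088832) = (-2.15065344, -1.59969536)

(-2.15065344, -1.59969536)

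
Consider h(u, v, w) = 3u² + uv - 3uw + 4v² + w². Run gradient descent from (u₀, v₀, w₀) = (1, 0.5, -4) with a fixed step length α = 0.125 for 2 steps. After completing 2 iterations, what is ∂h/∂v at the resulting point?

∇h = (6u + v - 3w, u + 8v, -3u + 2w)
Step 1: at (1, 0.5, -4), ∇h = (18.5, 5, -11) → (1, 0.5, -4) − 0.125·(18.5, 5, -11) = (-1.3125, -0.125, -2.625)
Step 2: at (-1.3125, -0.125, -2.625), ∇h = (-0.125, -2.3125, -1.3125) → (-1.3125, -0.125, -2.625) − 0.125·(-0.125, -2.3125, -1.3125) = (-1.296875, 0.1640625, -2.4609375)
∂h/∂v at (-1.296875, 0.1640625, -2.4609375) = 0.015625

0.015625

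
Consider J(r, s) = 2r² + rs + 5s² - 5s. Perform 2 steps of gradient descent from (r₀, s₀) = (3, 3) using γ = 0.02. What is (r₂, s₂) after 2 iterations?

∇J = (4r + s, r + 10s - 5)
Step 1: at (3, 3), ∇J = (15, 28) → (3, 3) − 0.02·(15, 28) = (2.7, 2.44)
Step 2: at (2.7, 2.44), ∇J = (13.24, 22.1) → (2.7, 2.44) − 0.02·(13.24, 22.1) = (2.4352, 1.998)

(2.4352, 1.998)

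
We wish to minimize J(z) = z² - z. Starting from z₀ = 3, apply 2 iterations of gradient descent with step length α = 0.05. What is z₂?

J′(z) = 2z - 1
Step 1: J′(3) = 5; z₁ = 3 − 0.05·5 = 2.75
Step 2: J′(2.75) = 4.5; z₂ = 2.75 − 0.05·4.5 = 2.525

2.525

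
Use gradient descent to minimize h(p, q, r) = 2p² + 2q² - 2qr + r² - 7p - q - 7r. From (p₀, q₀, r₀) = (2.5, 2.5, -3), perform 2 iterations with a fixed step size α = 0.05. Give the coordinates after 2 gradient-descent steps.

(2.23, 1.24, -1.365)

∇h = (4p - 7, 4q - 2r - 1, -2q + 2r - 7)
Step 1: at (2.5, 2.5, -3), ∇h = (3, 15, -18) → (2.5, 2.5, -3) − 0.05·(3, 15, -18) = (2.35, 1.75, -2.1)
Step 2: at (2.35, 1.75, -2.1), ∇h = (2.4, 10.2, -14.7) → (2.35, 1.75, -2.1) − 0.05·(2.4, 10.2, -14.7) = (2.23, 1.24, -1.365)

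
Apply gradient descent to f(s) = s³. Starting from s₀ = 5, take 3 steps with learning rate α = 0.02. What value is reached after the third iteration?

f′(s) = 3s²
s₁ = 5 − 0.02·75 = 3.5
s₂ = 3.5 − 0.02·36.75 = 2.765
s₃ = 2.765 − 0.02·22.935675 = 2.3062865

2.3062865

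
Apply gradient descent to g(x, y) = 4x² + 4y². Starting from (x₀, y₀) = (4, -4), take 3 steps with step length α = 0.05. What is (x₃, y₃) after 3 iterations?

∇g = (8x, 8y)
(x₁, y₁) = (4, -4) − 0.05·(32, -32) = (2.4, -2.4)
(x₂, y₂) = (2.4, -2.4) − 0.05·(19.2, -19.2) = (1.44, -1.44)
(x₃, y₃) = (1.44, -1.44) − 0.05·(11.52, -11.52) = (0.864, -0.864)

(0.864, -0.864)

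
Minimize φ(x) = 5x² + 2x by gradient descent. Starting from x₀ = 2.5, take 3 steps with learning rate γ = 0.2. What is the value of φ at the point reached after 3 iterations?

φ′(x) = 10x + 2
x₁ = 2.5 − 0.2·27 = -2.9
x₂ = -2.9 − 0.2·(-27) = 2.5
x₃ = 2.5 − 0.2·27 = -2.9
φ(-2.9) = 36.25

36.25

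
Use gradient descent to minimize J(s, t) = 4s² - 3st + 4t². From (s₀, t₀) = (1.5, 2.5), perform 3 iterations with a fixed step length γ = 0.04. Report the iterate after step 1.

∇J = (8s - 3t, -3s + 8t)
(s₁, t₁) = (1.5, 2.5) − 0.04·(4.5, 15.5) = (1.32, 1.88)

(1.32, 1.88)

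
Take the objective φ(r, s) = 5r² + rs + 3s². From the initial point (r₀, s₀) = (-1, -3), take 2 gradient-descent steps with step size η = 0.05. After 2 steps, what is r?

-0.0725

∇φ = (10r + s, r + 6s)
(r₁, s₁) = (-1, -3) − 0.05·(-13, -19) = (-0.35, -2.05)
(r₂, s₂) = (-0.35, -2.05) − 0.05·(-5.55, -12.65) = (-0.0725, -1.4175)
r = -0.0725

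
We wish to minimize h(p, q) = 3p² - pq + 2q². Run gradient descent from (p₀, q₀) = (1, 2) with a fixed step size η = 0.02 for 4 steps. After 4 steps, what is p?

0.71836624

∇h = (6p - q, -p + 4q)
Step 1: at (1, 2), ∇h = (4, 7) → (1, 2) − 0.02·(4, 7) = (0.92, 1.86)
Step 2: at (0.92, 1.86), ∇h = (3.66, 6.52) → (0.92, 1.86) − 0.02·(3.66, 6.52) = (0.8468, 1.7296)
Step 3: at (0.8468, 1.7296), ∇h = (3.3512, 6.0716) → (0.8468, 1.7296) − 0.02·(3.3512, 6.0716) = (0.779776, 1.608168)
Step 4: at (0.779776, 1.608168), ∇h = (3.070488, 5.652896) → (0.779776, 1.608168) − 0.02·(3.070488, 5.652896) = (0.71836624, 1.49511008)
p = 0.71836624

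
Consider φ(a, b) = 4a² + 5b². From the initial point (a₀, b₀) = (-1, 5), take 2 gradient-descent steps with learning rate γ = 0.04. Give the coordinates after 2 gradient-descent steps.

∇φ = (8a, 10b)
Step 1: at (-1, 5), ∇φ = (-8, 50) → (-1, 5) − 0.04·(-8, 50) = (-0.68, 3)
Step 2: at (-0.68, 3), ∇φ = (-5.44, 30) → (-0.68, 3) − 0.04·(-5.44, 30) = (-0.4624, 1.8)

(-0.4624, 1.8)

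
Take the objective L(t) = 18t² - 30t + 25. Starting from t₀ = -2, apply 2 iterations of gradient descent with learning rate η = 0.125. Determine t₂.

L′(t) = 36t - 30
Step 1: L′(-2) = -102; t₁ = -2 − 0.125·(-102) = 10.75
Step 2: L′(10.75) = 357; t₂ = 10.75 − 0.125·357 = -33.875

-33.875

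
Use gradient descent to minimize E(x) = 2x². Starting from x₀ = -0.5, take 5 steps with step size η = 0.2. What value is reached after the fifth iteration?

-0.00016

E′(x) = 4x
Step 1: E′(-0.5) = -2; x₁ = -0.5 − 0.2·(-2) = -0.1
Step 2: E′(-0.1) = -0.4; x₂ = -0.1 − 0.2·(-0.4) = -0.02
Step 3: E′(-0.02) = -0.08; x₃ = -0.02 − 0.2·(-0.08) = -0.004
Step 4: E′(-0.004) = -0.016; x₄ = -0.004 − 0.2·(-0.016) = -0.0008
Step 5: E′(-0.0008) = -0.0032; x₅ = -0.0008 − 0.2·(-0.0032) = -0.00016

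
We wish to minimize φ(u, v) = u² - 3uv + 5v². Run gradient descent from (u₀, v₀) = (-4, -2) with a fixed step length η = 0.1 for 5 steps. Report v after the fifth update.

∇φ = (2u - 3v, -3u + 10v)
(u₁, v₁) = (-4, -2) − 0.1·(-2, -8) = (-3.8, -1.2)
(u₂, v₂) = (-3.8, -1.2) − 0.1·(-4, -0.6) = (-3.4, -1.14)
(u₃, v₃) = (-3.4, -1.14) − 0.1·(-3.38, -1.2) = (-3.062, -1.02)
(u₄, v₄) = (-3.062, -1.02) − 0.1·(-3.064, -1.014) = (-2.7556, -0.9186)
(u₅, v₅) = (-2.7556, -0.9186) − 0.1·(-2.7554, -0.9192) = (-2.48006, -0.82668)
v = -0.82668

-0.82668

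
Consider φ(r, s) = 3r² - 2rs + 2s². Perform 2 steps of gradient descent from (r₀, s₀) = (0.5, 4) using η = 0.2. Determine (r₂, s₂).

∇φ = (6r - 2s, -2r + 4s)
Step 1: at (0.5, 4), ∇φ = (-5, 15) → (0.5, 4) − 0.2·(-5, 15) = (1.5, 1)
Step 2: at (1.5, 1), ∇φ = (7, 1) → (1.5, 1) − 0.2·(7, 1) = (0.1, 0.8)

(0.1, 0.8)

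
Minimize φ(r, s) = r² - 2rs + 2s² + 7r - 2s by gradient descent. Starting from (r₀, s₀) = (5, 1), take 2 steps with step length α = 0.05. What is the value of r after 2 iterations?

∇φ = (2r - 2s + 7, -2r + 4s - 2)
(r₁, s₁) = (5, 1) − 0.05·(15, -8) = (4.25, 1.4)
(r₂, s₂) = (4.25, 1.4) − 0.05·(12.7, -4.9) = (3.615, 1.645)
r = 3.615

3.615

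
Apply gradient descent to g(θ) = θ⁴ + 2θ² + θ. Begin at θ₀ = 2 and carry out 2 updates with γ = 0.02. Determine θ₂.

g′(θ) = 4θ³ + 4θ + 1
θ₁ = 2 − 0.02·41 = 1.18
θ₂ = 1.18 − 0.02·12.292128 = 0.93415744

0.93415744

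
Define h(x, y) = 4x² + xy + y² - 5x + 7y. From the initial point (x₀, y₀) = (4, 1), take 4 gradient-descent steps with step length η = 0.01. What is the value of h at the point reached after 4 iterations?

∇h = (8x + y - 5, x + 2y + 7)
Step 1: at (4, 1), ∇h = (28, 13) → (4, 1) − 0.01·(28, 13) = (3.72, 0.87)
Step 2: at (3.72, 0.87), ∇h = (25.63, 12.46) → (3.72, 0.87) − 0.01·(25.63, 12.46) = (3.4637, 0.7454)
Step 3: at (3.4637, 0.7454), ∇h = (23.455, 11.9545) → (3.4637, 0.7454) − 0.01·(23.455, 11.9545) = (3.22915, 0.625855)
Step 4: at (3.22915, 0.625855), ∇h = (21.459055, 11.48086) → (3.22915, 0.625855) − 0.01·(21.459055, 11.48086) = (3.01455945, 0.5110464)
h(3.01455945, 0.5110464) = 26.65655043779865

26.65655043779865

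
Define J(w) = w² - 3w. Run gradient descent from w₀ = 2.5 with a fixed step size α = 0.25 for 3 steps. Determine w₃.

1.625

J′(w) = 2w - 3
Step 1: J′(2.5) = 2; w₁ = 2.5 − 0.25·2 = 2
Step 2: J′(2) = 1; w₂ = 2 − 0.25·1 = 1.75
Step 3: J′(1.75) = 0.5; w₃ = 1.75 − 0.25·0.5 = 1.625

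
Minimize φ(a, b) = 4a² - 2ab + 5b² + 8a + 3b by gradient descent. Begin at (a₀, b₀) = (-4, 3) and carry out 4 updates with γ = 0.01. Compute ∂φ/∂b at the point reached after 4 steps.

25.17133552

∇φ = (8a - 2b + 8, -2a + 10b + 3)
Step 1: at (-4, 3), ∇φ = (-30, 41) → (-4, 3) − 0.01·(-30, 41) = (-3.7, 2.59)
Step 2: at (-3.7, 2.59), ∇φ = (-26.78, 36.3) → (-3.7, 2.59) − 0.01·(-26.78, 36.3) = (-3.4322, 2.227)
Step 3: at (-3.4322, 2.227), ∇φ = (-23.9116, 32.1344) → (-3.4322, 2.227) − 0.01·(-23.9116, 32.1344) = (-3.193084, 1.905656)
Step 4: at (-3.193084, 1.905656), ∇φ = (-21.355984, 28.442728) → (-3.193084, 1.905656) − 0.01·(-21.355984, 28.442728) = (-2.97952416, 1.62122872)
∂φ/∂b at (-2.97952416, 1.62122872) = 25.17133552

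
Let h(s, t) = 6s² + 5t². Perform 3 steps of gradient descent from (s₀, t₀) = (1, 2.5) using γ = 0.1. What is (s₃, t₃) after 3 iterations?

∇h = (12s, 10t)
(s₁, t₁) = (1, 2.5) − 0.1·(12, 25) = (-0.2, 0)
(s₂, t₂) = (-0.2, 0) − 0.1·(-2.4, 0) = (0.04, 0)
(s₃, t₃) = (0.04, 0) − 0.1·(0.48, 0) = (-0.008, 0)

(-0.008, 0)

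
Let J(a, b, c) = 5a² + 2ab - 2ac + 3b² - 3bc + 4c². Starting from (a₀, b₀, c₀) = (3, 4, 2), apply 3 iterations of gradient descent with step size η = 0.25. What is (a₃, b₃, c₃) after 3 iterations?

∇J = (10a + 2b - 2c, 2a + 6b - 3c, -2a - 3b + 8c)
Step 1: at (3, 4, 2), ∇J = (34, 24, -2) → (3, 4, 2) − 0.25·(34, 24, -2) = (-5.5, -2, 2.5)
Step 2: at (-5.5, -2, 2.5), ∇J = (-64, -30.5, 37) → (-5.5, -2, 2.5) − 0.25·(-64, -30.5, 37) = (10.5, 5.625, -6.75)
Step 3: at (10.5, 5.625, -6.75), ∇J = (129.75, 75, -91.875) → (10.5, 5.625, -6.75) − 0.25·(129.75, 75, -91.875) = (-21.9375, -13.125, 16.21875)

(-21.9375, -13.125, 16.21875)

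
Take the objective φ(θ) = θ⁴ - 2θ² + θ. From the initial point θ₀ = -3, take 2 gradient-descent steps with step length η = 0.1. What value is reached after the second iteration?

φ′(θ) = 4θ³ - 4θ + 1
θ₁ = -3 − 0.1·(-95) = 6.5
θ₂ = 6.5 − 0.1·1073.5 = -100.85

-100.85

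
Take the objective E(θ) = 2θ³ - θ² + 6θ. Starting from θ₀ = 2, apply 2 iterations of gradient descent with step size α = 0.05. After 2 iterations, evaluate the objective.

1.901067534

E′(θ) = 6θ² - 2θ + 6
Step 1: E′(2) = 26; θ₁ = 2 − 0.05·26 = 0.7
Step 2: E′(0.7) = 7.54; θ₂ = 0.7 − 0.05·7.54 = 0.323
E(0.323) = 1.901067534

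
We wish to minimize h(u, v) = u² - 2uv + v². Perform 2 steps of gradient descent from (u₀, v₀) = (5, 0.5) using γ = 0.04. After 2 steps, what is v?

1.1624

∇h = (2u - 2v, -2u + 2v)
(u₁, v₁) = (5, 0.5) − 0.04·(9, -9) = (4.64, 0.86)
(u₂, v₂) = (4.64, 0.86) − 0.04·(7.56, -7.56) = (4.3376, 1.1624)
v = 1.1624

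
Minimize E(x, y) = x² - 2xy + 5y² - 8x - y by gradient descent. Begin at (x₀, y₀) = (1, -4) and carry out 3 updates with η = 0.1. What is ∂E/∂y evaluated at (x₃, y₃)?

∇E = (2x - 2y - 8, -2x + 10y - 1)
Step 1: at (1, -4), ∇E = (2, -43) → (1, -4) − 0.1·(2, -43) = (0.8, 0.3)
Step 2: at (0.8, 0.3), ∇E = (-7, 0.4) → (0.8, 0.3) − 0.1·(-7, 0.4) = (1.5, 0.26)
Step 3: at (1.5, 0.26), ∇E = (-5.52, -1.4) → (1.5, 0.26) − 0.1·(-5.52, -1.4) = (2.052, 0.4)
∂E/∂y at (2.052, 0.4) = -1.104

-1.104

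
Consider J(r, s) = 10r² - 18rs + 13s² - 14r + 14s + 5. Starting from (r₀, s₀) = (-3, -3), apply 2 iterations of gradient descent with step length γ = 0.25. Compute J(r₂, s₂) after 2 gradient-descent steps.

2557.8125

∇J = (20r - 18s - 14, -18r + 26s + 14)
Step 1: at (-3, -3), ∇J = (-20, -10) → (-3, -3) − 0.25·(-20, -10) = (2, -0.5)
Step 2: at (2, -0.5), ∇J = (35, -35) → (2, -0.5) − 0.25·(35, -35) = (-6.75, 8.25)
J(-6.75, 8.25) = 2557.8125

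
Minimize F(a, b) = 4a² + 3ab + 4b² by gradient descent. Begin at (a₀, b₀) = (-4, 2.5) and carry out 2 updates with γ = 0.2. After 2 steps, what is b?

-1.08

∇F = (8a + 3b, 3a + 8b)
(a₁, b₁) = (-4, 2.5) − 0.2·(-24.5, 8) = (0.9, 0.9)
(a₂, b₂) = (0.9, 0.9) − 0.2·(9.9, 9.9) = (-1.08, -1.08)
b = -1.08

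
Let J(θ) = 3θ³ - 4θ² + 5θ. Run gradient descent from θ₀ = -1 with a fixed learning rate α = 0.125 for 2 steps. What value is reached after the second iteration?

-23.9453125

J′(θ) = 9θ² - 8θ + 5
Step 1: J′(-1) = 22; θ₁ = -1 − 0.125·22 = -3.75
Step 2: J′(-3.75) = 161.5625; θ₂ = -3.75 − 0.125·161.5625 = -23.9453125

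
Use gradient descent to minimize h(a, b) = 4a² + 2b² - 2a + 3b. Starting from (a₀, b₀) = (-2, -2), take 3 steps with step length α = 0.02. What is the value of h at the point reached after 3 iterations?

∇h = (8a - 2, 4b + 3)
(a₁, b₁) = (-2, -2) − 0.02·(-18, -5) = (-1.64, -1.9)
(a₂, b₂) = (-1.64, -1.9) − 0.02·(-15.12, -4.6) = (-1.3376, -1.808)
(a₃, b₃) = (-1.3376, -1.808) − 0.02·(-12.7008, -4.232) = (-1.083584, -1.72336)
h(-1.083584, -1.72336) = 7.633644519424

7.633644519424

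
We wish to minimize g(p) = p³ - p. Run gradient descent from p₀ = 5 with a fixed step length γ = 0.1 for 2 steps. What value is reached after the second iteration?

g′(p) = 3p² - 1
Step 1: g′(5) = 74; p₁ = 5 − 0.1·74 = -2.4
Step 2: g′(-2.4) = 16.28; p₂ = -2.4 − 0.1·16.28 = -4.028

-4.028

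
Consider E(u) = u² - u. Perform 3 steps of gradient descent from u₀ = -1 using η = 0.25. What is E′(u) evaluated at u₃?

E′(u) = 2u - 1
u₁ = -1 − 0.25·(-3) = -0.25
u₂ = -0.25 − 0.25·(-1.5) = 0.125
u₃ = 0.125 − 0.25·(-0.75) = 0.3125
E′(u) at (0.3125) = -0.375

-0.375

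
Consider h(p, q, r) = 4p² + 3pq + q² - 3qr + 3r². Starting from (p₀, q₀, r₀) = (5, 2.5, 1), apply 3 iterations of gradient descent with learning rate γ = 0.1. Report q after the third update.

0.995

∇h = (8p + 3q, 3p + 2q - 3r, -3q + 6r)
Step 1: at (5, 2.5, 1), ∇h = (47.5, 17, -1.5) → (5, 2.5, 1) − 0.1·(47.5, 17, -1.5) = (0.25, 0.8, 1.15)
Step 2: at (0.25, 0.8, 1.15), ∇h = (4.4, -1.1, 4.5) → (0.25, 0.8, 1.15) − 0.1·(4.4, -1.1, 4.5) = (-0.19, 0.91, 0.7)
Step 3: at (-0.19, 0.91, 0.7), ∇h = (1.21, -0.85, 1.47) → (-0.19, 0.91, 0.7) − 0.1·(1.21, -0.85, 1.47) = (-0.311, 0.995, 0.553)
q = 0.995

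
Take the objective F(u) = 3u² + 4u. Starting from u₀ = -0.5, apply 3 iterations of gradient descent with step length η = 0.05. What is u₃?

F′(u) = 6u + 4
u₁ = -0.5 − 0.05·1 = -0.55
u₂ = -0.55 − 0.05·0.7 = -0.585
u₃ = -0.585 − 0.05·0.49 = -0.6095

-0.6095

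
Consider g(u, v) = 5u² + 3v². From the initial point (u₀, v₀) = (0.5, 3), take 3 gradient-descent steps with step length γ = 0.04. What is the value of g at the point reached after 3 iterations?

5.261218071552

∇g = (10u, 6v)
(u₁, v₁) = (0.5, 3) − 0.04·(5, 18) = (0.3, 2.28)
(u₂, v₂) = (0.3, 2.28) − 0.04·(3, 13.68) = (0.18, 1.7328)
(u₃, v₃) = (0.18, 1.7328) − 0.04·(1.8, 10.3968) = (0.108, 1.316928)
g(0.108, 1.316928) = 5.261218071552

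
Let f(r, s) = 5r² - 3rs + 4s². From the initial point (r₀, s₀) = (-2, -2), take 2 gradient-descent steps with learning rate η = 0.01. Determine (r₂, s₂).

(-1.731, -1.8038)

∇f = (10r - 3s, -3r + 8s)
(r₁, s₁) = (-2, -2) − 0.01·(-14, -10) = (-1.86, -1.9)
(r₂, s₂) = (-1.86, -1.9) − 0.01·(-12.9, -9.62) = (-1.731, -1.8038)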